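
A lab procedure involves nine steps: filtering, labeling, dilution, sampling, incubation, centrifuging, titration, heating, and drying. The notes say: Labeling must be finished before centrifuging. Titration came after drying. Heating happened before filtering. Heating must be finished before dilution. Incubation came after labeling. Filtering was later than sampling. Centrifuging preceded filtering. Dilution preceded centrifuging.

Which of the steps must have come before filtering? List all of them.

Directly stated before filtering: centrifuging, heating, and sampling.
Dilution reaches filtering via dilution → centrifuging → filtering.
Labeling reaches filtering via labeling → centrifuging → filtering.
No chain forces drying (or any of the others) ahead of filtering.

centrifuging, dilution, heating, labeling, sampling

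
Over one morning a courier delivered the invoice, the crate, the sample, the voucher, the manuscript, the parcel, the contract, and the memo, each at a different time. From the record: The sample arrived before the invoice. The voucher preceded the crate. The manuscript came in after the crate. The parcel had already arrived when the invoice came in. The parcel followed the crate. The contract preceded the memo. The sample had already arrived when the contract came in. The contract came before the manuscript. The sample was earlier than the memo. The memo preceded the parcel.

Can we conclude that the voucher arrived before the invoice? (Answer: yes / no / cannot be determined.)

Chain the constraints: the voucher → the crate → the parcel → the invoice. Each link is directly stated, so the voucher comes before the invoice.

yes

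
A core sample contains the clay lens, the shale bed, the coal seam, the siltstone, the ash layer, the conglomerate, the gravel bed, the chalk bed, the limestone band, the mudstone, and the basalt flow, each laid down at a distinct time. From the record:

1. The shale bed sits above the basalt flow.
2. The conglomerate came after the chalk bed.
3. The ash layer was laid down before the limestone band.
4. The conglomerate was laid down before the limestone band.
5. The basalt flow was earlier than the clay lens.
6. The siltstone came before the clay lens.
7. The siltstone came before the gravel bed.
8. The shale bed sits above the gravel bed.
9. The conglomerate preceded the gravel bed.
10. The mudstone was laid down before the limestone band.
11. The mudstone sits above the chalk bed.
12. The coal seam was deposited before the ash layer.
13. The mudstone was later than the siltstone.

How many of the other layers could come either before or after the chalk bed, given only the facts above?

Forced after the chalk bed: the conglomerate, the gravel bed, the limestone band, the mudstone, and the shale bed.
That leaves the ash layer, the basalt flow, the clay lens, the coal seam, and the siltstone with no forced order relative to the chalk bed — 5.

5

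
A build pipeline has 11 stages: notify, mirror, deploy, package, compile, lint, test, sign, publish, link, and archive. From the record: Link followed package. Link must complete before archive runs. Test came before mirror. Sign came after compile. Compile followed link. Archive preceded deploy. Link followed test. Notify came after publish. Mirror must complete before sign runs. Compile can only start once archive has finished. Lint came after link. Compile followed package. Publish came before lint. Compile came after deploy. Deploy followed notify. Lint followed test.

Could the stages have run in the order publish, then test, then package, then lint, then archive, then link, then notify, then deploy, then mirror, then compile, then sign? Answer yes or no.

no

The constraints require link before lint, but in the proposed sequence lint appears ahead of link. That one violation is enough.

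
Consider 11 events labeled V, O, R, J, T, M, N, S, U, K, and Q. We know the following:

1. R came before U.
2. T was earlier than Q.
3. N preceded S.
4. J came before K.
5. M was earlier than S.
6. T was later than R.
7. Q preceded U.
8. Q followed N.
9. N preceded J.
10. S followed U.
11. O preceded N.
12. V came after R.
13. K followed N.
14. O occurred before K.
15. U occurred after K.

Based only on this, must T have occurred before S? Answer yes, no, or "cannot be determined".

yes

Chain the constraints: T → Q → U → S. Each link is directly stated, so T comes before S.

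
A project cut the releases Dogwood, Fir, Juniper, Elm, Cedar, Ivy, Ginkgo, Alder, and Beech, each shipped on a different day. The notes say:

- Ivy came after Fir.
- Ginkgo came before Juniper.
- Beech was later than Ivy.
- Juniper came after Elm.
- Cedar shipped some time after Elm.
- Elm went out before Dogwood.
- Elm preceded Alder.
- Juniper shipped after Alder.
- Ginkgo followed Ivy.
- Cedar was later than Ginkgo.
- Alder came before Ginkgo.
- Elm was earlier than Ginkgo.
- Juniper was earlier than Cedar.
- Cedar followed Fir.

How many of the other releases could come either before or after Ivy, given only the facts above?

3

Forced before Ivy: Fir; forced after Ivy: Beech, Cedar, Ginkgo, and Juniper.
That leaves Alder, Dogwood, and Elm with no forced order relative to Ivy — 3.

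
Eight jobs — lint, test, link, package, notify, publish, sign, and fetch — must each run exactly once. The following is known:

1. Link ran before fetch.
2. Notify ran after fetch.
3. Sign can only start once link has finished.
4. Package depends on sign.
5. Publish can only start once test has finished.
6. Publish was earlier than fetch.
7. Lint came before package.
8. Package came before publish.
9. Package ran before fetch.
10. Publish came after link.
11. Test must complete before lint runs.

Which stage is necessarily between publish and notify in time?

Tracing the constraints gives publish → fetch → notify, so fetch sits after publish and before notify.
No other stage is forced both after publish and before notify.

fetch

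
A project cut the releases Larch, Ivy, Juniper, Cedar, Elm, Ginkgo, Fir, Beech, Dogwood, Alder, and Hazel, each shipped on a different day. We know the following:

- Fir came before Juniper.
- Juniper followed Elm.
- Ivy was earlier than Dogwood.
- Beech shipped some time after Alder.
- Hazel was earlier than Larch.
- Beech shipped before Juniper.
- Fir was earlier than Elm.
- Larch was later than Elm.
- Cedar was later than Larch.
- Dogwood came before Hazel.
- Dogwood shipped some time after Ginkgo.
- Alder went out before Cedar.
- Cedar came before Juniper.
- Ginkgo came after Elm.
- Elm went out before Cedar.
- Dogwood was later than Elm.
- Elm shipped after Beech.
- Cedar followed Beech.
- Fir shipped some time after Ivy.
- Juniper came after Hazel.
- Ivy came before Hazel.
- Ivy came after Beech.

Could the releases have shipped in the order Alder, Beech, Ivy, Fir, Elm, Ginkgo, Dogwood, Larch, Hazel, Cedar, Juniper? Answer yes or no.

no

The constraints require Hazel before Larch, but in the proposed sequence Larch appears ahead of Hazel. That one violation is enough.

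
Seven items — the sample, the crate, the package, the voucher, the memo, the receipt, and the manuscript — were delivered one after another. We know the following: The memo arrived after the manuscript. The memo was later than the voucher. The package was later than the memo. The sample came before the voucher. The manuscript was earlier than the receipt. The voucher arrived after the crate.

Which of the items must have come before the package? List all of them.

the crate, the manuscript, the memo, the sample, the voucher

Directly stated before the package: the memo.
The crate reaches the package via the crate → the voucher → the memo → the package.
The manuscript reaches the package via the manuscript → the memo → the package.
The sample reaches the package via the sample → the voucher → the memo → the package.
Likewise the voucher reaches the package by chaining the stated constraints.
No chain forces the receipt ahead of the package.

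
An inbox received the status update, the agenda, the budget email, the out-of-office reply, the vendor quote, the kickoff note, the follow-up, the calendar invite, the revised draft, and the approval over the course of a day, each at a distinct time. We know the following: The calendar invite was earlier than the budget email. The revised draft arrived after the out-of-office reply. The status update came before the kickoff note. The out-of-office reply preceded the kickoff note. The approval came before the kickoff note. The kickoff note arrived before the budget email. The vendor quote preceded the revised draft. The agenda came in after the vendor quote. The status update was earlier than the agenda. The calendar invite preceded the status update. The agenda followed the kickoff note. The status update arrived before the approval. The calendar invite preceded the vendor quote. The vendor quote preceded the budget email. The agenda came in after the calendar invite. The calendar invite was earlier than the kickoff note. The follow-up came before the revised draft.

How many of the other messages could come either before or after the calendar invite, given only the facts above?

Forced after the calendar invite: the agenda, the approval, the budget email, the kickoff note, the revised draft, the status update, and the vendor quote.
That leaves the follow-up and the out-of-office reply with no forced order relative to the calendar invite — 2.

2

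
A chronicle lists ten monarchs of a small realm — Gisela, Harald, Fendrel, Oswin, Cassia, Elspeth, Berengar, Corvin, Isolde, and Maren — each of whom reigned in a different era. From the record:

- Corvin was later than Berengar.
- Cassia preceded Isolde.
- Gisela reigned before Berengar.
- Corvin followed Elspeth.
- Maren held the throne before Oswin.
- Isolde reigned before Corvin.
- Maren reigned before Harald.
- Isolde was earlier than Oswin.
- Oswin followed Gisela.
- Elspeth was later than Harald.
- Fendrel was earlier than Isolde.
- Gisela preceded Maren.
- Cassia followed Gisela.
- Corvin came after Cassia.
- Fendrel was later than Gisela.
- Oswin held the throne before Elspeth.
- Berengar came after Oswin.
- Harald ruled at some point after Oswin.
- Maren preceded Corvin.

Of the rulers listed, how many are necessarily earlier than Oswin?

5

Directly stated before Oswin: Gisela, Isolde, and Maren.
Cassia reaches Oswin via Cassia → Isolde → Oswin.
Fendrel reaches Oswin via Fendrel → Isolde → Oswin.
No chain forces Harald (or any of the others) ahead of Oswin.
That's Cassia, Fendrel, Gisela, Isolde, and Maren — 5 in all.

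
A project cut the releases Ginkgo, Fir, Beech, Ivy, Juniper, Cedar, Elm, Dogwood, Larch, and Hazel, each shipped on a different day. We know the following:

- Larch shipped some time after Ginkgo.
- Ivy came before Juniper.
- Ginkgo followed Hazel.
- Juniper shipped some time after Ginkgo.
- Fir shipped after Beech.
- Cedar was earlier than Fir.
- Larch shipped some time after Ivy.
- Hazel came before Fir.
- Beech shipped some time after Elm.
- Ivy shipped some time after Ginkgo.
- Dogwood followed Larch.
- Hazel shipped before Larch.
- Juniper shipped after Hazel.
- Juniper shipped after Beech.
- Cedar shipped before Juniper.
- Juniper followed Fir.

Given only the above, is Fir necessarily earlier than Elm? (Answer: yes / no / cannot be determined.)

no

Tracing the constraints gives Elm → Beech → Fir, so Elm must come before Fir.
That means Fir cannot be before Elm.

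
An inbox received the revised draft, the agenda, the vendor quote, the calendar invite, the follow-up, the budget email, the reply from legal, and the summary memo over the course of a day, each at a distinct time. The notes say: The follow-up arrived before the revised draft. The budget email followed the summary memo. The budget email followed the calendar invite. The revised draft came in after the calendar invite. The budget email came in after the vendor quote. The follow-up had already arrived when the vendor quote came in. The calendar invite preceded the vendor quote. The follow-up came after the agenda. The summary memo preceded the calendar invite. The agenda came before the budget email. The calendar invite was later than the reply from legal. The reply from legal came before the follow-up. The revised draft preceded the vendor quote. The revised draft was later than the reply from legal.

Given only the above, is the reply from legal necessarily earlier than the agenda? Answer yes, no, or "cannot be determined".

cannot be determined

No chain of stated constraints runs from the reply from legal to the agenda, and none runs from the agenda to the reply from legal either.
So the relative order of the reply from legal and the agenda is not fixed by the given facts.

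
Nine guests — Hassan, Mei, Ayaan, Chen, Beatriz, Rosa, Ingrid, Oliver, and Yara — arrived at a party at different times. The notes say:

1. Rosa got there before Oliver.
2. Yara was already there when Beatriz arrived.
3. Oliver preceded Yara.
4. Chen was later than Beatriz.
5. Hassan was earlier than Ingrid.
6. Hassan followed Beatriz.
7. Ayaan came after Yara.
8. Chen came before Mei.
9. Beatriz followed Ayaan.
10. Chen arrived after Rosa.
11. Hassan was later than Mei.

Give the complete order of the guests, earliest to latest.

Rosa, Oliver, Yara, Ayaan, Beatriz, Chen, Mei, Hassan, Ingrid

The constraints fix every adjacent pair, so only one ordering works:
Rosa → Oliver → Yara → Ayaan → Beatriz → Chen → Mei → Hassan → Ingrid.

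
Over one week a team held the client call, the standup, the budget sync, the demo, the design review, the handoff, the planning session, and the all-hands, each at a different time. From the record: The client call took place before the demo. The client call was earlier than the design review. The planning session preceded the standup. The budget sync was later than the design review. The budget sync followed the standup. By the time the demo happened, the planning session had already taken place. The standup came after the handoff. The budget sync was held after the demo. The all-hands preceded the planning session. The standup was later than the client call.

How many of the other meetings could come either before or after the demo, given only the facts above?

3

Forced before the demo: the all-hands, the client call, and the planning session; forced after the demo: the budget sync.
That leaves the design review, the handoff, and the standup with no forced order relative to the demo — 3.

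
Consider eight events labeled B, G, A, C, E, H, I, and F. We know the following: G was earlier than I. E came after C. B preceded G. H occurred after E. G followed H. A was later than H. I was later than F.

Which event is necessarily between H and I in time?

Tracing the constraints gives H → G → I, so G sits after H and before I.
No other event is forced both after H and before I.

G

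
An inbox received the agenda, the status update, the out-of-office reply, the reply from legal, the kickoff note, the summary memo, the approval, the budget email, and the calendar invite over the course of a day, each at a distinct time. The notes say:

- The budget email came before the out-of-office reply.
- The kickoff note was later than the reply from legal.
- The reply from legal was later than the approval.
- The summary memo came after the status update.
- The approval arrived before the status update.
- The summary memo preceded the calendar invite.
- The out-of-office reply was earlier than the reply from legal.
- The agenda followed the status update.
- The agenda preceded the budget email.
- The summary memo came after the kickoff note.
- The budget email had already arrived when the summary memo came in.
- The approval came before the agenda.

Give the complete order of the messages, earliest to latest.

the approval, the status update, the agenda, the budget email, the out-of-office reply, the reply from legal, the kickoff note, the summary memo, the calendar invite

The constraints fix every adjacent pair, so only one ordering works:
the approval → the status update → the agenda → the budget email → the out-of-office reply → the reply from legal → the kickoff note → the summary memo → the calendar invite.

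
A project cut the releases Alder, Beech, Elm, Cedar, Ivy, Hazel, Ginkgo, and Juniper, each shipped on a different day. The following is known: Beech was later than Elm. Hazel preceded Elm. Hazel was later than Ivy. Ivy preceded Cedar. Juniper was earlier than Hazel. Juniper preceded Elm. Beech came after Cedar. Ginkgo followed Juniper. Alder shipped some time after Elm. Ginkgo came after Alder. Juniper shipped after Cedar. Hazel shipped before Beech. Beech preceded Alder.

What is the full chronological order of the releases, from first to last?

Ivy, Cedar, Juniper, Hazel, Elm, Beech, Alder, Ginkgo

The constraints fix every adjacent pair, so only one ordering works:
Ivy → Cedar → Juniper → Hazel → Elm → Beech → Alder → Ginkgo.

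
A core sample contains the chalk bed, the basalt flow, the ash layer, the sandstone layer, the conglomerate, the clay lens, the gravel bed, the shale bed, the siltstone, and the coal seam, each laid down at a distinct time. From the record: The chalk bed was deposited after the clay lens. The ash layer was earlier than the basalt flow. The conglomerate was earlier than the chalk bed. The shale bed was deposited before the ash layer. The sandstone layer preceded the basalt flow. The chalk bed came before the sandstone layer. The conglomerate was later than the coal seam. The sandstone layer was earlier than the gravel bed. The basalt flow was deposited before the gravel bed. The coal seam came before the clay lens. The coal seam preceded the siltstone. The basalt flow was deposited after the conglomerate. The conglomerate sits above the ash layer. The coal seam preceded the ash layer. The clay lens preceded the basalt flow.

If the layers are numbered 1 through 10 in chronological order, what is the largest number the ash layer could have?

The ash layer must come before the basalt flow, the chalk bed, the conglomerate, the gravel bed, and the sandstone layer — 5 layers forced after it.
Everything else can be placed before the ash layer in some valid order, so the ash layer can sit as late as position 10 − 5 = 5.

5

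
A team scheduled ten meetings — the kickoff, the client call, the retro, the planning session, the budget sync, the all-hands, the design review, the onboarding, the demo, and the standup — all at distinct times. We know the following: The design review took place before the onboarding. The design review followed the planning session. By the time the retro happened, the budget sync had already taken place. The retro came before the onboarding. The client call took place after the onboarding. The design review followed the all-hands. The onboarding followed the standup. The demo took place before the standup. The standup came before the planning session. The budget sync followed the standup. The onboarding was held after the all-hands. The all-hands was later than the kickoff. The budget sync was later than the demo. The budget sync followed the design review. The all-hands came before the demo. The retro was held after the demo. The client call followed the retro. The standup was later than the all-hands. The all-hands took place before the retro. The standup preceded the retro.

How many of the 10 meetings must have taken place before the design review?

5

Directly stated before the design review: the all-hands and the planning session.
The demo reaches the design review via the demo → the standup → the planning session → the design review.
The kickoff reaches the design review via the kickoff → the all-hands → the design review.
The standup reaches the design review via the standup → the planning session → the design review.
That's the all-hands, the demo, the kickoff, the planning session, and the standup — 5 in all.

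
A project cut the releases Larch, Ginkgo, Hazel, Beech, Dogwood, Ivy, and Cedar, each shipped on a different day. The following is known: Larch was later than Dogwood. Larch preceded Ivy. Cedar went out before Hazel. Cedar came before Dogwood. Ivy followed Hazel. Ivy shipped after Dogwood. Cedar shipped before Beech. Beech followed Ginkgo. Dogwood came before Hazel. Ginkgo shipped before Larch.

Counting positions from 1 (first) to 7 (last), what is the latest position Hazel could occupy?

Hazel must come before Ivy — 1 release forced after it.
Everything else can be placed before Hazel in some valid order, so Hazel can sit as late as position 7 − 1 = 6.

6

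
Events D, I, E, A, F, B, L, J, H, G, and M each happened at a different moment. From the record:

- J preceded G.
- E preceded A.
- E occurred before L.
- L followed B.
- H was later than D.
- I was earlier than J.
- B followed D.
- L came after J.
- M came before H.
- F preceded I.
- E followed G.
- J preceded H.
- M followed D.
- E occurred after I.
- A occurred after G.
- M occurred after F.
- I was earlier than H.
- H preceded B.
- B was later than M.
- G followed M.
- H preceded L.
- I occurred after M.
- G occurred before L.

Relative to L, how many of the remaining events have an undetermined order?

1

Forced before L: B, D, E, F, G, H, I, J, and M.
That leaves A with no forced order relative to L — 1.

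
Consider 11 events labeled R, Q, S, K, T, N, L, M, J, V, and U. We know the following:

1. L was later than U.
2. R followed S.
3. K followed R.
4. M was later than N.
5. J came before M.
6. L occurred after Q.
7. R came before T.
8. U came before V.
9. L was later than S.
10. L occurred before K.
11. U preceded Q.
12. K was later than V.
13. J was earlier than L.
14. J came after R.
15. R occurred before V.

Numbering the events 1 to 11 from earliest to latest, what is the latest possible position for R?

R must come before J, K, L, M, T, and V — 6 events forced after it.
Everything else can be placed before R in some valid order, so R can sit as late as position 11 − 6 = 5.

5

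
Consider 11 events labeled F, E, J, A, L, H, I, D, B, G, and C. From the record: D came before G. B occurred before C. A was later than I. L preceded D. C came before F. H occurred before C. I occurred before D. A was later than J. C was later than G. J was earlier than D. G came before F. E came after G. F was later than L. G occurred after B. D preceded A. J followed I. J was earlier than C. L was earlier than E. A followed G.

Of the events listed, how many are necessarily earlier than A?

6

Directly stated before A: D, G, I, and J.
B reaches A via B → G → A.
L reaches A via L → D → A.
No chain forces E (or any of the others) ahead of A.
That's B, D, G, I, J, and L — 6 in all.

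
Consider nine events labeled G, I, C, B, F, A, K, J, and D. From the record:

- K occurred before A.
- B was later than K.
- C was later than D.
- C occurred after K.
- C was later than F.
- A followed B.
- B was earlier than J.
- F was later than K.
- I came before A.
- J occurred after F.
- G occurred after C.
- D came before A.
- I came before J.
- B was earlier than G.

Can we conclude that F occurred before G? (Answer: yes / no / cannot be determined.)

Chain the constraints: F → C → G. Each link is directly stated, so F comes before G.

yes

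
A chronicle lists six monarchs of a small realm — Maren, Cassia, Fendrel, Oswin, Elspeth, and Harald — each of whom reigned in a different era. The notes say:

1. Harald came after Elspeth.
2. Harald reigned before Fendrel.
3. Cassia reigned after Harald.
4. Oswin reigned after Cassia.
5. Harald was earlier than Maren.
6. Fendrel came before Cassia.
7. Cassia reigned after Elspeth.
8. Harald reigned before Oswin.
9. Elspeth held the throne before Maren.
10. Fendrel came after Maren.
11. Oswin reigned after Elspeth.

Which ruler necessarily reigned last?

Every other ruler has a chain of constraints placing them before Oswin, so Oswin is last.

Oswin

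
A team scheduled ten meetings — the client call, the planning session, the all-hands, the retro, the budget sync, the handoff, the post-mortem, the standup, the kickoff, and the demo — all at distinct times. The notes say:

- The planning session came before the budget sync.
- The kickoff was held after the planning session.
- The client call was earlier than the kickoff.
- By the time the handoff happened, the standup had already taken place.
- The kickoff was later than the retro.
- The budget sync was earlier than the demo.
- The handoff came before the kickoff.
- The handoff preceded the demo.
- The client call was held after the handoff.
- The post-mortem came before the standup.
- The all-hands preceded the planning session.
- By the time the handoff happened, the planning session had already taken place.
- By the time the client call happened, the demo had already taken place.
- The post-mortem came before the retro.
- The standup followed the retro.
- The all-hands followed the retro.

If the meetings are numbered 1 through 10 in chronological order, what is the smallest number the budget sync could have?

The all-hands, the planning session, the post-mortem, and the retro must all come before the budget sync — 4 forced predecessors.
Nothing else is forced ahead of the budget sync, so its earliest slot is position 4 + 1 = 5.

5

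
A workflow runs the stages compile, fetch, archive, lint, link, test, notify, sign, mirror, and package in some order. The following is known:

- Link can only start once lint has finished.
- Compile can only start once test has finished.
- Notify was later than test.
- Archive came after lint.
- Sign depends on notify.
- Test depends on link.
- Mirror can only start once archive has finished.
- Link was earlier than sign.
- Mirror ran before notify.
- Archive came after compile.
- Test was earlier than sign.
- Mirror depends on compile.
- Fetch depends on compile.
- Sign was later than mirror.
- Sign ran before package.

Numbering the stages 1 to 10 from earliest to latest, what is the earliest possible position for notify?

Archive, compile, link, lint, mirror, and test must all come before notify — 6 forced predecessors.
Nothing else is forced ahead of notify, so its earliest slot is position 6 + 1 = 7.

7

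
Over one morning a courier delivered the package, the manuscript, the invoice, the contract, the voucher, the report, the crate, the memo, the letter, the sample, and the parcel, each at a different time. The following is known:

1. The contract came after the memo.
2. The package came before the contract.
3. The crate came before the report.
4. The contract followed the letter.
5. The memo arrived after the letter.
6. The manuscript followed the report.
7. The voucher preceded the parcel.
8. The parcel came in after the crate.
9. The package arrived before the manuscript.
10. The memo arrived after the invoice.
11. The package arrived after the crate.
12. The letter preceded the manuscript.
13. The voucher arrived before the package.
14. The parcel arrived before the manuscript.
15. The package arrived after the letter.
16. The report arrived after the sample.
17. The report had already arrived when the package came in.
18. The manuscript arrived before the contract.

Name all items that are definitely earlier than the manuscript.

Directly stated before the manuscript: the letter, the package, the parcel, and the report.
The crate reaches the manuscript via the crate → the parcel → the manuscript.
The sample reaches the manuscript via the sample → the report → the manuscript.
The voucher reaches the manuscript via the voucher → the parcel → the manuscript.

the crate, the letter, the package, the parcel, the report, the sample, the voucher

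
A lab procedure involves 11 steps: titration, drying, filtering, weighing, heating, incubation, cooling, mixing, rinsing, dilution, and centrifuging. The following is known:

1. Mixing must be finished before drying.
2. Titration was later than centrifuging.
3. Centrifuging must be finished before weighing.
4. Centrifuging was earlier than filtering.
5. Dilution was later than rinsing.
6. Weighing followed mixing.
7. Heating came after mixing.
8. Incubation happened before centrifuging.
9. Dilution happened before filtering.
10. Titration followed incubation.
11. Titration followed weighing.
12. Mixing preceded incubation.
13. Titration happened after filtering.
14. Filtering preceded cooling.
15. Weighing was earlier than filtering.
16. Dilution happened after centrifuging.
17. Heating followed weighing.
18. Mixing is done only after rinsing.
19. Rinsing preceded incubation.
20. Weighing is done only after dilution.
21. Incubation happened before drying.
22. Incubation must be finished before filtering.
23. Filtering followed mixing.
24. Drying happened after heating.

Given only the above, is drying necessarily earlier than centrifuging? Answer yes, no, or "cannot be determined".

no

Tracing the constraints gives centrifuging → weighing → heating → drying, so centrifuging must come before drying.
That means drying cannot be before centrifuging.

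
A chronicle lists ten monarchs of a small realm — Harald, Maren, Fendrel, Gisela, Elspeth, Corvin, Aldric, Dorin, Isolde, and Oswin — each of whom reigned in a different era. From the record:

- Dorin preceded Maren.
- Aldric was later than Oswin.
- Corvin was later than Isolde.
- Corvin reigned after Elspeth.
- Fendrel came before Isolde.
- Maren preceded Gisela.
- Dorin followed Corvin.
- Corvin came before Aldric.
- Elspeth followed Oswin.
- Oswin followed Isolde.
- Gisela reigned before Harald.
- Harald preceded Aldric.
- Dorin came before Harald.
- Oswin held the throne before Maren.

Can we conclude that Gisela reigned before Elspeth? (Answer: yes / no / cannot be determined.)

no

Tracing the constraints gives Elspeth → Corvin → Dorin → Maren → Gisela, so Elspeth must come before Gisela.
That means Gisela cannot be before Elspeth.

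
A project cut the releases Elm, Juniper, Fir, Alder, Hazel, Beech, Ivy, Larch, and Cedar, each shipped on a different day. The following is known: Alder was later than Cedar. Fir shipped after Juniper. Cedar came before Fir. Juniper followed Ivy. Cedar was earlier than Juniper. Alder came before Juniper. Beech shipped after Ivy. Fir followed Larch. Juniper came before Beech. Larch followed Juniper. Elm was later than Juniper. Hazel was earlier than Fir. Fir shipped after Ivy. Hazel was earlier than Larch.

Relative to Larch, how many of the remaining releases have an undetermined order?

2

Forced before Larch: Alder, Cedar, Hazel, Ivy, and Juniper; forced after Larch: Fir.
That leaves Beech and Elm with no forced order relative to Larch — 2.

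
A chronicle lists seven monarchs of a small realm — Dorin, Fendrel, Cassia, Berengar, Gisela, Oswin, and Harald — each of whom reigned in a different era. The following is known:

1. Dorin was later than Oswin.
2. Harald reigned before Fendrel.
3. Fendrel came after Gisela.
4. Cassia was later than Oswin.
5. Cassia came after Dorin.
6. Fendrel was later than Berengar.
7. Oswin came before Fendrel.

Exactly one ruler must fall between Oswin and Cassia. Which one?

Tracing the constraints gives Oswin → Dorin → Cassia, so Dorin sits after Oswin and before Cassia.
No other ruler is forced both after Oswin and before Cassia.

Dorin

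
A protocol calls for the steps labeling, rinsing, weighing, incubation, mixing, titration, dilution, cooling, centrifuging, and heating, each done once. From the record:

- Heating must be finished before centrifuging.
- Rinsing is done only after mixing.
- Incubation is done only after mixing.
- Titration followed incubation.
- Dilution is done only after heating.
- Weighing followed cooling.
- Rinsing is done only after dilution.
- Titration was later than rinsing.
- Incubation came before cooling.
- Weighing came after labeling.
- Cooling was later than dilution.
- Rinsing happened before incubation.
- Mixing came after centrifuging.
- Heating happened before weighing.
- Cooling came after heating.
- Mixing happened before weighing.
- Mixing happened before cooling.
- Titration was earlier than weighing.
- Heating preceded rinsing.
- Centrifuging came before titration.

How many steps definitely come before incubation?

5

Directly stated before incubation: mixing and rinsing.
Centrifuging reaches incubation via centrifuging → mixing → incubation.
Dilution reaches incubation via dilution → rinsing → incubation.
Heating reaches incubation via heating → rinsing → incubation.
That's centrifuging, dilution, heating, mixing, and rinsing — 5 in all.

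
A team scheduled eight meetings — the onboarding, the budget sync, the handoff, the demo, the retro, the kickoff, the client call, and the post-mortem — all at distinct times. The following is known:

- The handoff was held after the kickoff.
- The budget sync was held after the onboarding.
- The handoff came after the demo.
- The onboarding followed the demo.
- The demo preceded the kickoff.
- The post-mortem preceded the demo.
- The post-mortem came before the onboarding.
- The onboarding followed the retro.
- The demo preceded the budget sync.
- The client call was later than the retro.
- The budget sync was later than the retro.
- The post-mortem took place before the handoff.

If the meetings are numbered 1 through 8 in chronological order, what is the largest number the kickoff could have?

7

The kickoff must come before the handoff — 1 meeting forced after it.
Everything else can be placed before the kickoff in some valid order, so the kickoff can sit as late as position 8 − 1 = 7.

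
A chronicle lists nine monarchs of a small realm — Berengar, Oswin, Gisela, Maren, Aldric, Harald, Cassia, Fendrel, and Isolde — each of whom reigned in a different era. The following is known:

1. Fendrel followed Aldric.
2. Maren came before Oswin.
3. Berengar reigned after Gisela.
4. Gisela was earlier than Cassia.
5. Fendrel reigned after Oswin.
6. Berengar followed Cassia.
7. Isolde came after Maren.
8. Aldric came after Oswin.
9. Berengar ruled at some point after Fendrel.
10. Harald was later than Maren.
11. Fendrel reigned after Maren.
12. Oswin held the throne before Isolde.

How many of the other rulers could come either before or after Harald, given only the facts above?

7

Forced before Harald: Maren.
That leaves Aldric, Berengar, Cassia, Fendrel, Gisela, Isolde, and Oswin with no forced order relative to Harald — 7.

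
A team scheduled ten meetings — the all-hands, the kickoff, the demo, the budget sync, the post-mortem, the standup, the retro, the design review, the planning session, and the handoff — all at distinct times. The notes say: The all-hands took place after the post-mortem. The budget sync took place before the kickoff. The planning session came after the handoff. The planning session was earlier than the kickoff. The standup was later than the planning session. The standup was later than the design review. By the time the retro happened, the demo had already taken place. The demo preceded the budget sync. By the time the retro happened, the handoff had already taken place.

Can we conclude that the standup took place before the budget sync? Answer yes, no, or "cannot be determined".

No chain of stated constraints runs from the standup to the budget sync, and none runs from the budget sync to the standup either.
So the relative order of the standup and the budget sync is not fixed by the given facts.

cannot be determined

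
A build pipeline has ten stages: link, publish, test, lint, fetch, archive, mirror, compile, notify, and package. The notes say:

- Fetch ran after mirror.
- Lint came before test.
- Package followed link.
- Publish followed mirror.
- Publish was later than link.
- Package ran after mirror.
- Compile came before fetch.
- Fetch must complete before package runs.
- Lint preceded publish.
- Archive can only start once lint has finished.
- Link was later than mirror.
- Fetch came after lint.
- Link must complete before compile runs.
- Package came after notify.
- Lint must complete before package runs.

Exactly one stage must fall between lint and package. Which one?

fetch

Tracing the constraints gives lint → fetch → package, so fetch sits after lint and before package.
No other stage is forced both after lint and before package.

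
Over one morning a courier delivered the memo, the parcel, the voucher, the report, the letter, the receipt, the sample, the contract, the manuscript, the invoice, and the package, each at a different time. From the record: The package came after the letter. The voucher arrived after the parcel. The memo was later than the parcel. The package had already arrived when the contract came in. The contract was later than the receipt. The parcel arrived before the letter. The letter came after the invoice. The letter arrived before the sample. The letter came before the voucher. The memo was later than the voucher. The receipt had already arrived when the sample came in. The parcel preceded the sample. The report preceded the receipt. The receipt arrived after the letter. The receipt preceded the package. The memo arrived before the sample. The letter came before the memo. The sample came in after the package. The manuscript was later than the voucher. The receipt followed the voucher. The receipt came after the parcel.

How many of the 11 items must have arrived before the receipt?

Directly stated before the receipt: the letter, the parcel, the report, and the voucher.
The invoice reaches the receipt via the invoice → the letter → the receipt.
No chain forces the package (or any of the others) ahead of the receipt.
That's the invoice, the letter, the parcel, the report, and the voucher — 5 in all.

5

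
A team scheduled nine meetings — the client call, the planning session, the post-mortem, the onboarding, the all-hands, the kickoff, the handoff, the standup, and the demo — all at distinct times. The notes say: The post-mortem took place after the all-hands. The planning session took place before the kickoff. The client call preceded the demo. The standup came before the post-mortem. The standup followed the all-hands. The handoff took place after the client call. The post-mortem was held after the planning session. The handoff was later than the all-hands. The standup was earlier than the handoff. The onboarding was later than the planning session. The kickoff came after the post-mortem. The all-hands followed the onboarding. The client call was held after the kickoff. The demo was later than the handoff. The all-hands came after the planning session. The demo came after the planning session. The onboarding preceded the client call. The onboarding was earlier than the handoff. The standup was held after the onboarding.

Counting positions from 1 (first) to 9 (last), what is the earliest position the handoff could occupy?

The all-hands, the client call, the kickoff, the onboarding, the planning session, the post-mortem, and the standup must all come before the handoff — 7 forced predecessors.
Nothing else is forced ahead of the handoff, so its earliest slot is position 7 + 1 = 8.

8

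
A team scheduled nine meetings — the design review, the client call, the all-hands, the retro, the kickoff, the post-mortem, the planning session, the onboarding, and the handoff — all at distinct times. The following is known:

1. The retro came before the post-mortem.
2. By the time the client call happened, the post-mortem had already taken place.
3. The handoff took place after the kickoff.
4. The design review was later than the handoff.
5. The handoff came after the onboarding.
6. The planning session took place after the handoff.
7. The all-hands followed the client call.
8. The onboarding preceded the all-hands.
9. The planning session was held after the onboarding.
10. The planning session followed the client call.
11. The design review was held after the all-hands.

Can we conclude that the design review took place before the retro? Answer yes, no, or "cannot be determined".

Tracing the constraints gives the retro → the post-mortem → the client call → the all-hands → the design review, so the retro must come before the design review.
That means the design review cannot be before the retro.

no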